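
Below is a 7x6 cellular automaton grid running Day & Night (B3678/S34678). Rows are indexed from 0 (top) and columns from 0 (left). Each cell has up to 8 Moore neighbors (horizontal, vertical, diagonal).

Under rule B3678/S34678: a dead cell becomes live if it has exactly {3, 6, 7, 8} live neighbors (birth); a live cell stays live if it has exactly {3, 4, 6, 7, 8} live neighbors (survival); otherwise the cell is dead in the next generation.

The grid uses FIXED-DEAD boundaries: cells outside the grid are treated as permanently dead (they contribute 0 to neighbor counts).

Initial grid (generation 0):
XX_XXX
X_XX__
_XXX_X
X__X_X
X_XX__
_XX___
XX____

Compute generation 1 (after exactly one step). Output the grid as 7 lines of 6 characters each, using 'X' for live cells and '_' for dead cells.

Simulating step by step:
Generation 0 (given above): 22 live cells
Generation 1: 20 live cells
(generation 1 grid is the final answer)

Answer: _X_XX_
XXX_XX
XX_X__
__XX__
__XXX_
__XX__
_XX___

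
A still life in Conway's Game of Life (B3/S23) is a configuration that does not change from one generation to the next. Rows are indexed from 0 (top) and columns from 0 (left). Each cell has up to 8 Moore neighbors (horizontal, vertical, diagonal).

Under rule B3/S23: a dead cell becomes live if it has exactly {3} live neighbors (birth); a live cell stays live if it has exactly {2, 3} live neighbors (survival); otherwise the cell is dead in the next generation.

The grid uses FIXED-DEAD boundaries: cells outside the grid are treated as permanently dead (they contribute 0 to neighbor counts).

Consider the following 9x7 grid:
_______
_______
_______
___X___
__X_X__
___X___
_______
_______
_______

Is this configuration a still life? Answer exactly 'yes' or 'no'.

Answer: yes

Derivation:
Compute generation 1 and compare to generation 0 (given above):
Generation 1:
_______
_______
_______
___X___
__X_X__
___X___
_______
_______
_______
The grids are IDENTICAL -> still life.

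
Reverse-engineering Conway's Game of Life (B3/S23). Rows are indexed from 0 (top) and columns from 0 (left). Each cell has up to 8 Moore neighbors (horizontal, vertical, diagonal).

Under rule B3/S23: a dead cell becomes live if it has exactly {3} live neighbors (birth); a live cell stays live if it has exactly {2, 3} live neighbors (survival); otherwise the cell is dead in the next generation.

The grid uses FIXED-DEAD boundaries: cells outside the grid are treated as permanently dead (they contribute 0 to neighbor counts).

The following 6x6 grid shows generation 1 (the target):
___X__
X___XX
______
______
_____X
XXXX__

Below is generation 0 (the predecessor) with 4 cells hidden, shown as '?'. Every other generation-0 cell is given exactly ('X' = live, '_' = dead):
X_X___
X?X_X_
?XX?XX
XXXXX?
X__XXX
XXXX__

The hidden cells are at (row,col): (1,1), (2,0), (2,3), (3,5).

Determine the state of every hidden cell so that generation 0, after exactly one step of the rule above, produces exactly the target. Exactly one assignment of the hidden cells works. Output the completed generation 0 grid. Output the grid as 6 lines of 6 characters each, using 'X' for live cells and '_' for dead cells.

Hidden generation-0 cells (in order): (1,1), (2,0), (2,3), (3,5).
A hidden cell only influences target cells in its own 3x3 neighborhood. Try each of the 2^4 = 16 assignments, step the completed generation 0 forward once under B3/S23, and compare with the target:
  (1,1)=_ (2,0)=_ (2,3)=_ (3,5)=_ -> step gives (1,2)='X' but target has '_' -> reject
  (1,1)=_ (2,0)=_ (2,3)=_ (3,5)=X -> step gives (1,2)='X' but target has '_' -> reject
  (1,1)=_ (2,0)=_ (2,3)=X (3,5)=_ -> step gives (2,5)='X' but target has '_' -> reject
  (1,1)=_ (2,0)=_ (2,3)=X (3,5)=X -> step gives (3,0)='X' but target has '_' -> reject
  (1,1)=_ (2,0)=X (2,3)=_ (3,5)=_ -> step gives (1,2)='X' but target has '_' -> reject
  (1,1)=_ (2,0)=X (2,3)=_ (3,5)=X -> step gives (1,2)='X' but target has '_' -> reject
  (1,1)=_ (2,0)=X (2,3)=X (3,5)=_ -> step gives (2,5)='X' but target has '_' -> reject
  (1,1)=_ (2,0)=X (2,3)=X (3,5)=X -> step reproduces the target at every cell -> ACCEPT
  (1,1)=X (2,0)=_ (2,3)=_ (3,5)=_ -> step gives (0,0)='X' but target has '_' -> reject
  (1,1)=X (2,0)=_ (2,3)=_ (3,5)=X -> step gives (0,0)='X' but target has '_' -> reject
  (1,1)=X (2,0)=_ (2,3)=X (3,5)=_ -> step gives (0,0)='X' but target has '_' -> reject
  (1,1)=X (2,0)=_ (2,3)=X (3,5)=X -> step gives (0,0)='X' but target has '_' -> reject
  (1,1)=X (2,0)=X (2,3)=_ (3,5)=_ -> step gives (0,0)='X' but target has '_' -> reject
  (1,1)=X (2,0)=X (2,3)=_ (3,5)=X -> step gives (0,0)='X' but target has '_' -> reject
  (1,1)=X (2,0)=X (2,3)=X (3,5)=_ -> step gives (0,0)='X' but target has '_' -> reject
  (1,1)=X (2,0)=X (2,3)=X (3,5)=X -> step gives (0,0)='X' but target has '_' -> reject
Unique solution: (1,1)=dead, (2,0)=live, (2,3)=live, (3,5)=live.
Check: live-neighbor counts of every cell in the completed generation 0:
141311
374633
476764
466785
477663
233342
Applying B3/S23 to generation 0 with these counts gives:
___X__
X___XX
______
______
_____X
XXXX__
which matches the target exactly.

Answer: X_X___
X_X_X_
XXXXXX
XXXXXX
X__XXX
XXXX__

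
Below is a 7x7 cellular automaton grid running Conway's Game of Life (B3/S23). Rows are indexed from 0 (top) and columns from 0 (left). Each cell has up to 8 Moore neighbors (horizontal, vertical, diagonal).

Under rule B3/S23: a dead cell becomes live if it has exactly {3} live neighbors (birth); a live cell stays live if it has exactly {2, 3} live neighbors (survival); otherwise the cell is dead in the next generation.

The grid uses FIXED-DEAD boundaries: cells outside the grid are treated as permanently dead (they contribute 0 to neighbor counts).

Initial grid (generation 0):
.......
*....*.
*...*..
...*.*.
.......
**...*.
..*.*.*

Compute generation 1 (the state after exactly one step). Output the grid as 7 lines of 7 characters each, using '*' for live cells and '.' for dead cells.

Answer: .......
.......
....**.
....*..
....*..
.*...*.
.*...*.

Derivation:
Simulating step by step:
Generation 0 (given above): 12 live cells
Generation 1: 8 live cells
(generation 1 grid is the final answer)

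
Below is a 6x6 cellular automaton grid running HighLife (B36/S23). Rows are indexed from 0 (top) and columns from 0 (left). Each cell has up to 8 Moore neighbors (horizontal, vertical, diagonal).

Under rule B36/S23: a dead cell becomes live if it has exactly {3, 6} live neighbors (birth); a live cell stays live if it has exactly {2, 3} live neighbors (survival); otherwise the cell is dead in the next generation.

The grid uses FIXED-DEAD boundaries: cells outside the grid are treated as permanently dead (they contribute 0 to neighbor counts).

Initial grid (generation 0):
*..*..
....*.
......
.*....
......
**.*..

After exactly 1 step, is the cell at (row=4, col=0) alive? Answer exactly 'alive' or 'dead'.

Answer: alive

Derivation:
Simulating step by step:
Generation 0 (given above): 7 live cells
Generation 1: 3 live cells
......
......
......
......
***...
......

Cell (4,0) at generation 1: 1 -> alive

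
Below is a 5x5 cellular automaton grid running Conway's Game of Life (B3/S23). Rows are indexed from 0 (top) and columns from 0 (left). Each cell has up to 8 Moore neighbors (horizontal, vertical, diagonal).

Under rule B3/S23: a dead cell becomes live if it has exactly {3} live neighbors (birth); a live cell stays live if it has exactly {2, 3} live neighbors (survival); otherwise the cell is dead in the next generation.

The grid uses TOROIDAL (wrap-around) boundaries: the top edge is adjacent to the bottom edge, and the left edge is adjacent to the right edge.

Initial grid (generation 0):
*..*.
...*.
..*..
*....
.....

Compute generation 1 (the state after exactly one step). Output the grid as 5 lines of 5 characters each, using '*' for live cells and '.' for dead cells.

Simulating step by step:
Generation 0 (given above): 5 live cells
Generation 1: 5 live cells
(generation 1 grid is the final answer)

Answer: ....*
..***
.....
.....
....*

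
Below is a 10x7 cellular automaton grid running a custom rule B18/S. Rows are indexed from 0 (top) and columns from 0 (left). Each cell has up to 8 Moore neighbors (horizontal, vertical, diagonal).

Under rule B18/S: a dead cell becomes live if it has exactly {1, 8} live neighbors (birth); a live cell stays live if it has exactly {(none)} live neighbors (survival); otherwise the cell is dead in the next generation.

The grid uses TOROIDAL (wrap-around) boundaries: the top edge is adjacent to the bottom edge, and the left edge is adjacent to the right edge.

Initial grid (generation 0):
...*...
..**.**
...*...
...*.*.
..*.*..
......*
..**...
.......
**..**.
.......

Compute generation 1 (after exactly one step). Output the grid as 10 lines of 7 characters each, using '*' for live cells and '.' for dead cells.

Simulating step by step:
Generation 0 (given above): 17 live cells
Generation 1: 18 live cells
(generation 1 grid is the final answer)

Answer: **.....
**.....
**.....
.*....*
**.....
*......
**..***
.......
..**...
.......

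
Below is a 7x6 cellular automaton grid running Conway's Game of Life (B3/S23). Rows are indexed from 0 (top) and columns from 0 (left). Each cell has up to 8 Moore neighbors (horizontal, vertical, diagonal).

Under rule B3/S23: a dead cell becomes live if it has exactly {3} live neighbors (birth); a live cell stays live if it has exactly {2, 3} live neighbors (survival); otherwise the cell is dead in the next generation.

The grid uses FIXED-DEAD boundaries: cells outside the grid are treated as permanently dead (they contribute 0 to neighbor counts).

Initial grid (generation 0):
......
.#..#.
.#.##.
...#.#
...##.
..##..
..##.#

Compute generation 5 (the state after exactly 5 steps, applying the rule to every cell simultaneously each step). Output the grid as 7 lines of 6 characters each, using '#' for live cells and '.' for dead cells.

Simulating step by step:
Generation 0 (given above): 14 live cells
Generation 1: 9 live cells
......
..###.
...#.#
.....#
......
......
..###.
Generation 2: 10 live cells
...#..
..###.
..##.#
....#.
......
...#..
...#..
Generation 3: 7 live cells
..###.
......
..#..#
...##.
......
......
......
Generation 4: 7 live cells
...#..
..#.#.
...##.
...##.
......
......
......
Generation 5: 7 live cells
(generation 5 grid is the final answer)

Answer: ...#..
..#.#.
..#..#
...##.
......
......
......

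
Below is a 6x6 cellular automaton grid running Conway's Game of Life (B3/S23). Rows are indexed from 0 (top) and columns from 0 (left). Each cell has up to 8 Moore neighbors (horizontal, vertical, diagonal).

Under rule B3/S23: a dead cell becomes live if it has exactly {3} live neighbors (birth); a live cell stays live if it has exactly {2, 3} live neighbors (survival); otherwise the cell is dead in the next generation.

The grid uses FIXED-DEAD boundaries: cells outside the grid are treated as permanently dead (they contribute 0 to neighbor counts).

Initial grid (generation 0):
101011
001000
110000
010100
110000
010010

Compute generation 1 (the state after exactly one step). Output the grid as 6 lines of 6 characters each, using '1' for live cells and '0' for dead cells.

Simulating step by step:
Generation 0 (given above): 13 live cells
Generation 1: 11 live cells
(generation 1 grid is the final answer)

Answer: 010100
101100
110000
000000
110000
110000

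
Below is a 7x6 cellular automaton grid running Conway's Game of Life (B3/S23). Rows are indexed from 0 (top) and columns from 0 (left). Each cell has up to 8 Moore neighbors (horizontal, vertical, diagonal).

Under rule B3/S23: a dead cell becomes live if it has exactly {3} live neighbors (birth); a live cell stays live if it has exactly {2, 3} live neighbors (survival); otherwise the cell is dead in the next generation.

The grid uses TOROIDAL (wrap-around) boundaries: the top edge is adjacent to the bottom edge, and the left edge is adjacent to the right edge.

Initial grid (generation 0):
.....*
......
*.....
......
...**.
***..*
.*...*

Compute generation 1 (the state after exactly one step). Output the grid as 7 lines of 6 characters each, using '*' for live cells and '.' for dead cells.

Answer: *.....
......
......
......
******
.***.*
.**.**

Derivation:
Simulating step by step:
Generation 0 (given above): 10 live cells
Generation 1: 15 live cells
(generation 1 grid is the final answer)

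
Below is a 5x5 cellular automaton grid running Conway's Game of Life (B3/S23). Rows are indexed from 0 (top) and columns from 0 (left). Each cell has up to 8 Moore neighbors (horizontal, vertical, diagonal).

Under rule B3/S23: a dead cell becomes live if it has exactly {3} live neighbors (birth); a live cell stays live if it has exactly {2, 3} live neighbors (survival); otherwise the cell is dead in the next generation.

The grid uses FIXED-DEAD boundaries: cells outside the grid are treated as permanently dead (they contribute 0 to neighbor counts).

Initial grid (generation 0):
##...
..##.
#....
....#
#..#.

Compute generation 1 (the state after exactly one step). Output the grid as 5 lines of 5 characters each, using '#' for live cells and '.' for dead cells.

Answer: .##..
#.#..
...#.
.....
.....

Derivation:
Simulating step by step:
Generation 0 (given above): 8 live cells
Generation 1: 5 live cells
(generation 1 grid is the final answer)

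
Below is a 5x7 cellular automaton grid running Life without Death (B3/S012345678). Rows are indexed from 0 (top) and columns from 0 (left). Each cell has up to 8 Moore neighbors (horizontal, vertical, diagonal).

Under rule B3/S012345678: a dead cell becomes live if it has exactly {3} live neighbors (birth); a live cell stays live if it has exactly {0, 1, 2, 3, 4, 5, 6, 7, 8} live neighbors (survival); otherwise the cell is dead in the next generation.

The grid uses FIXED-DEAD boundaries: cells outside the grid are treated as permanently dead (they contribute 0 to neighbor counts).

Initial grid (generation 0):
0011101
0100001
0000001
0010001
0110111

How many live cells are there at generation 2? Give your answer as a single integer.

Answer: 23

Derivation:
Simulating step by step:
Generation 0 (given above): 14 live cells
Generation 1: 21 live cells
0011111
0111001
0000011
0111001
0111111
Generation 2: 23 live cells
0111111
0111001
0000111
0111001
0111111
Population at generation 2: 23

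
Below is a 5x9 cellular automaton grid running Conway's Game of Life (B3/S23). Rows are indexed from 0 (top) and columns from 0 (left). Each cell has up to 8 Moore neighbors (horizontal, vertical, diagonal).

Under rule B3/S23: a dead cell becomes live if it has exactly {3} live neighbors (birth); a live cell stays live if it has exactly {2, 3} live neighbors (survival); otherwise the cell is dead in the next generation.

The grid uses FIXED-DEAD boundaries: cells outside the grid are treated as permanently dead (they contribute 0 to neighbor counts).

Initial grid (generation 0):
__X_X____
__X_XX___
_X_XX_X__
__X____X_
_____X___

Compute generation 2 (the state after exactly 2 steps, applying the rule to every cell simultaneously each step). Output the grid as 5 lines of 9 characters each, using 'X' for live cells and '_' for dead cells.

Simulating step by step:
Generation 0 (given above): 12 live cells
Generation 1: 12 live cells
____XX___
_XX______
_X__X_X__
__XXXXX__
_________
Generation 2: 14 live cells
(generation 2 grid is the final answer)

Answer: _________
_XXXX____
_X__X_X__
__XXX_X__
___XXX___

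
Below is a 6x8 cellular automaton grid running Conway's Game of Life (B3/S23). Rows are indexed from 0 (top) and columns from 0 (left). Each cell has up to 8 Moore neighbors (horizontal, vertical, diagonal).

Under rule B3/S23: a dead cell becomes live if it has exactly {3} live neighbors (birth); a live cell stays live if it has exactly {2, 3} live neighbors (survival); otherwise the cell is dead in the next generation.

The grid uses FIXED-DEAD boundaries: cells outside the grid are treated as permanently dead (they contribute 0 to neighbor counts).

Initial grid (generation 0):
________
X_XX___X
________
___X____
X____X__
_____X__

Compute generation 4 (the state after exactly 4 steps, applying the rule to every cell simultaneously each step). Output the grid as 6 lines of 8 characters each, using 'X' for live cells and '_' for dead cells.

Simulating step by step:
Generation 0 (given above): 8 live cells
Generation 1: 3 live cells
________
________
__XX____
________
____X___
________
Generation 2: 1 live cells
________
________
________
___X____
________
________
Generation 3: 0 live cells
________
________
________
________
________
________
Generation 4: 0 live cells
(generation 4 grid is the final answer)

Answer: ________
________
________
________
________
________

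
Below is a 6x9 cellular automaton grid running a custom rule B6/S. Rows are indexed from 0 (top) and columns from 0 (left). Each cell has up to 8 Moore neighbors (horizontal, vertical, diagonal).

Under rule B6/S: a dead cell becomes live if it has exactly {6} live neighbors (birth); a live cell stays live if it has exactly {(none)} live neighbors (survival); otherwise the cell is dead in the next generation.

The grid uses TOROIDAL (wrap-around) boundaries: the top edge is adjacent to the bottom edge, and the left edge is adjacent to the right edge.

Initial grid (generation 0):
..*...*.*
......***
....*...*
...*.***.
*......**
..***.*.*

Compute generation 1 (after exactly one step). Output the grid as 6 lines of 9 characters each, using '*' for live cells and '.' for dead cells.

Simulating step by step:
Generation 0 (given above): 20 live cells
Generation 1: 2 live cells
(generation 1 grid is the final answer)

Answer: .........
.........
.......*.
.........
.........
.......*.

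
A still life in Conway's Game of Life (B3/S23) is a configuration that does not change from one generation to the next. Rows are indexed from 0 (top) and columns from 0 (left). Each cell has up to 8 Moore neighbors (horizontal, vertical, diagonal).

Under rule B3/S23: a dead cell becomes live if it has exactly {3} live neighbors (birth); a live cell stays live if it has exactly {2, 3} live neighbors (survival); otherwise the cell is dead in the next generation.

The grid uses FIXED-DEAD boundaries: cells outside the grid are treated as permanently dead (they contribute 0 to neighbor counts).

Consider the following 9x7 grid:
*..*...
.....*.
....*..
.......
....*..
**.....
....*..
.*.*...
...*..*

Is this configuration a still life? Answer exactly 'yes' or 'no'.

Compute generation 1 and compare to generation 0 (given above):
Generation 1:
.......
....*..
.......
.......
.......
.......
***....
..***..
..*....
Cell (0,0) differs: gen0=1 vs gen1=0 -> NOT a still life.

Answer: no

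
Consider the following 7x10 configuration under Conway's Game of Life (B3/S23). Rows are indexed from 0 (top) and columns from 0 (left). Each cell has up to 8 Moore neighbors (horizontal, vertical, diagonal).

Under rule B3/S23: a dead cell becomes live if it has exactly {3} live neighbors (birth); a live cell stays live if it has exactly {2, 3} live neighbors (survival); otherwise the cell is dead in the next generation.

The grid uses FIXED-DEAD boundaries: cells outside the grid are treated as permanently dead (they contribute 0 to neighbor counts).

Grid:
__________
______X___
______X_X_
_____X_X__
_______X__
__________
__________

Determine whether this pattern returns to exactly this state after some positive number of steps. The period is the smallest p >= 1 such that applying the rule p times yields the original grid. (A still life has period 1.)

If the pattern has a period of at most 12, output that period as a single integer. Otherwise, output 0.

Simulating and comparing each generation to the original:
Gen 0 (original, given above): 6 live cells
Gen 1: 6 live cells, differs from original
Gen 2: 6 live cells, MATCHES original -> period = 2

Answer: 2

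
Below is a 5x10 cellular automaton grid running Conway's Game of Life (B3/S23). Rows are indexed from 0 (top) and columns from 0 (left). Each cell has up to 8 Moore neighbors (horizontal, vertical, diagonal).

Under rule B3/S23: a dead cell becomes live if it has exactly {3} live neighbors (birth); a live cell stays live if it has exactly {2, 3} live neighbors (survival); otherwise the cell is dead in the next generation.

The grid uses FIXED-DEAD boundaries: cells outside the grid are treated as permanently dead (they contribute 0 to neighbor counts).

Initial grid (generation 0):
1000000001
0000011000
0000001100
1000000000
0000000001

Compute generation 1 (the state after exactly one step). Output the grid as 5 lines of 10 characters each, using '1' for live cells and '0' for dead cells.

Answer: 0000000000
0000011100
0000011100
0000000000
0000000000

Derivation:
Simulating step by step:
Generation 0 (given above): 8 live cells
Generation 1: 6 live cells
(generation 1 grid is the final answer)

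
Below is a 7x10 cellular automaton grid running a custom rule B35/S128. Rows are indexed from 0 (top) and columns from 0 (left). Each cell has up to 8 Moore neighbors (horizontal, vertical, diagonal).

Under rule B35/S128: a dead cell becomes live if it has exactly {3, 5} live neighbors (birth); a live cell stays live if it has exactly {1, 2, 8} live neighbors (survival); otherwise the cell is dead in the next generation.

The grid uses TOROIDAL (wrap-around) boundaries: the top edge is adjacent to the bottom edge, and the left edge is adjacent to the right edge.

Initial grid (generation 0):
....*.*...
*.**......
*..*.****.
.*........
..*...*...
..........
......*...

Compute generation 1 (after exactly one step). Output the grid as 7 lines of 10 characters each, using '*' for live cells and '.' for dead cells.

Simulating step by step:
Generation 0 (given above): 15 live cells
Generation 1: 22 live cells
(generation 1 grid is the final answer)

Answer: ...****...
***......*
*..*******
.**..*....
..*.......
..........
.....**...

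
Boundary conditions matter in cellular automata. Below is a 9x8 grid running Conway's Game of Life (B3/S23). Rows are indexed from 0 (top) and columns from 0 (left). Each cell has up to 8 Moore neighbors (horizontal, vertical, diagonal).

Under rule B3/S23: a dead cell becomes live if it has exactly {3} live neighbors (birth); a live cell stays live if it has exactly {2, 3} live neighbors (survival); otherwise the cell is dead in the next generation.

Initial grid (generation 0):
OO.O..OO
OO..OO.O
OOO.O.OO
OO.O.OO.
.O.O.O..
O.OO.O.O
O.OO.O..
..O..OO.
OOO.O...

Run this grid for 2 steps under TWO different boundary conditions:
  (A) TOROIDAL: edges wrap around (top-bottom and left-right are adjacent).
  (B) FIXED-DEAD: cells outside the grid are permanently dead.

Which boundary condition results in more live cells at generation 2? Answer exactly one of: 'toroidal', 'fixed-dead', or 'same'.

Under TOROIDAL boundary, generation 2:
...OOO..
........
........
....O...
......O.
O....O.O
.O..OO..
O...OOOO
....O...
Population = 17

Under FIXED-DEAD boundary, generation 2:
.O.OOOO.
.O.OO..O
........
....O.O.
......O.
.....OO.
....OO..
.OO..OO.
.OO.OOO.
Population = 25

Comparison: toroidal=17, fixed-dead=25 -> fixed-dead

Answer: fixed-dead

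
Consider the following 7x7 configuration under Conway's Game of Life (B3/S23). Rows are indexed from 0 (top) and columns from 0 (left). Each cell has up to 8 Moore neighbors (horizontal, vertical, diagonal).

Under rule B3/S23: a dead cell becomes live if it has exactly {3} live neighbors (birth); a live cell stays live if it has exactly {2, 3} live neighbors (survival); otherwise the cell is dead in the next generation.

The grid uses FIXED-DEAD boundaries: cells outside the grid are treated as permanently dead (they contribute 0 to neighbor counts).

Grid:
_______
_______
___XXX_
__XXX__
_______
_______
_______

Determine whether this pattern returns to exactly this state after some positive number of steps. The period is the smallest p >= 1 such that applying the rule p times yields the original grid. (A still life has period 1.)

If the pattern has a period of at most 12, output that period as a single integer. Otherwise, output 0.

Answer: 2

Derivation:
Simulating and comparing each generation to the original:
Gen 0 (original, given above): 6 live cells
Gen 1: 6 live cells, differs from original
Gen 2: 6 live cells, MATCHES original -> period = 2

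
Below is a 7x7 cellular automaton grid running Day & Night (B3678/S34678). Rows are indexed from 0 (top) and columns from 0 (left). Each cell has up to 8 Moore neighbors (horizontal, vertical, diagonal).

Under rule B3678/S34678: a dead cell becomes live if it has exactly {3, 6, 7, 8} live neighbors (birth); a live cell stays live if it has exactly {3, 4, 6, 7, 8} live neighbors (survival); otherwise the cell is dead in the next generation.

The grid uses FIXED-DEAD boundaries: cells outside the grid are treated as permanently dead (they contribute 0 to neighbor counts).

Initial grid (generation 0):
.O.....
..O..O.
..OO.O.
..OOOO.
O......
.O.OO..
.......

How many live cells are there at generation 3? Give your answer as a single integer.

Simulating step by step:
Generation 0 (given above): 14 live cells
Generation 1: 15 live cells
.......
.OOOO..
.OO.OOO
.OOOO..
.O...O.
.......
.......
Generation 2: 17 live cells
..OO...
.OOOO..
O.OO.O.
OO.OO.O
...OO..
.......
.......
Generation 3: 19 live cells
.OOOO..
.OOOO..
OOOOOO.
.O.....
..OOOO.
.......
.......
Population at generation 3: 19

Answer: 19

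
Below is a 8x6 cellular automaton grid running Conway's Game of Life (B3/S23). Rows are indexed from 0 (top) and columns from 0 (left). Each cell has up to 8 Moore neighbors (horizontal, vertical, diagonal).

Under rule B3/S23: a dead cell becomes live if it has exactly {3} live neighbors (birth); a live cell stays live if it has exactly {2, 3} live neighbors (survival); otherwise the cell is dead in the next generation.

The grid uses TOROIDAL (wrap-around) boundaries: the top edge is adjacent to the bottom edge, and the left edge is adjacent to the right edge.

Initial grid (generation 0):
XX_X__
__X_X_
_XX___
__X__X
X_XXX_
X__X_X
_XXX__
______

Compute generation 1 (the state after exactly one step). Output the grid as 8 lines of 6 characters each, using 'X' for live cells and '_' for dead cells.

Simulating step by step:
Generation 0 (given above): 19 live cells
Generation 1: 20 live cells
(generation 1 grid is the final answer)

Answer: _XXX__
X_____
_XX___
X___XX
X_X___
X____X
XXXXX_
X__X__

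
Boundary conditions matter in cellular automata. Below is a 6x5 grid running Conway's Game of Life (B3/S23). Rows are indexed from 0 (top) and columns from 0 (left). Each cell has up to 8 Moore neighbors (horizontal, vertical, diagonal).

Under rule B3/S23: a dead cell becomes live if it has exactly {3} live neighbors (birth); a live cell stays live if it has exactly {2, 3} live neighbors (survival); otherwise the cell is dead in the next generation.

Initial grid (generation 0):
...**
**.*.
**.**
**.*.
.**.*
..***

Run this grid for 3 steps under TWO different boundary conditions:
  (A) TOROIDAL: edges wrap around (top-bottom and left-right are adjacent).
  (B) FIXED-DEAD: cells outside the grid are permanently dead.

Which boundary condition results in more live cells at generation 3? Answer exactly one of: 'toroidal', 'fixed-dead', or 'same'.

Answer: fixed-dead

Derivation:
Under TOROIDAL boundary, generation 3:
.**..
..*..
.....
.....
.....
.*...
Population = 4

Under FIXED-DEAD boundary, generation 3:
.**..
.*...
.....
..***
...*.
.....
Population = 7

Comparison: toroidal=4, fixed-dead=7 -> fixed-dead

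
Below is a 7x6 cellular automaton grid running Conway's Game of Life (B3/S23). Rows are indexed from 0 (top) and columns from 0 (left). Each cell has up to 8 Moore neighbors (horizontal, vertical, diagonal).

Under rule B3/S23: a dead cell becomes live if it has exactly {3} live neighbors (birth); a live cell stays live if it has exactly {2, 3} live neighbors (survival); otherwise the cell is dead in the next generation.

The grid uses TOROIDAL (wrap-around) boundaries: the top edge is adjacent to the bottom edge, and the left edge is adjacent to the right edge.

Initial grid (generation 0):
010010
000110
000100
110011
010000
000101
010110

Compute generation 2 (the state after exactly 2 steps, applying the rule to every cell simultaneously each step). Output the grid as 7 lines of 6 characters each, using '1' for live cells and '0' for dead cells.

Simulating step by step:
Generation 0 (given above): 15 live cells
Generation 1: 19 live cells
000001
001110
101100
111011
011000
100100
100101
Generation 2: 17 live cells
(generation 2 grid is the final answer)

Answer: 101001
011011
100000
000011
000010
100111
100001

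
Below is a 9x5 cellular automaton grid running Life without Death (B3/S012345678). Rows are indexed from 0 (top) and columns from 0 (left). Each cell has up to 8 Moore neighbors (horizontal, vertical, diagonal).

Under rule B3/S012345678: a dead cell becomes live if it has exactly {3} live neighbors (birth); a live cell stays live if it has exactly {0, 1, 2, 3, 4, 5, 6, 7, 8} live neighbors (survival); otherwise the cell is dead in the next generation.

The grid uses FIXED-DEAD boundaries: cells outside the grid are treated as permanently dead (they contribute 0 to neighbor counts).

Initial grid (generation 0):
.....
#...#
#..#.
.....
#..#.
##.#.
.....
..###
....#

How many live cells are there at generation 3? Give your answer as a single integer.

Answer: 26

Derivation:
Simulating step by step:
Generation 0 (given above): 13 live cells
Generation 1: 18 live cells
.....
#...#
#..#.
.....
####.
####.
.#..#
..###
....#
Generation 2: 22 live cells
.....
#...#
#..#.
#..#.
####.
#####
##..#
..###
....#
Generation 3: 26 live cells
.....
#...#
##.##
#..##
####.
#####
##..#
.####
....#
Population at generation 3: 26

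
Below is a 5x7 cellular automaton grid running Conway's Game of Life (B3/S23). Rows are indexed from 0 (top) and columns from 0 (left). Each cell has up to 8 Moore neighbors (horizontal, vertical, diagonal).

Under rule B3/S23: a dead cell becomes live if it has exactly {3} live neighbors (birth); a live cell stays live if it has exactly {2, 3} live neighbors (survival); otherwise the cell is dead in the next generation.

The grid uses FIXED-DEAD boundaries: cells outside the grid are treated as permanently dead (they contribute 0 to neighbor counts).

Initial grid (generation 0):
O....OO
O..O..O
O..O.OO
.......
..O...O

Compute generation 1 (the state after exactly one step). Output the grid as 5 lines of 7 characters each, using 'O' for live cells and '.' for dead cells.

Simulating step by step:
Generation 0 (given above): 12 live cells
Generation 1: 9 live cells
(generation 1 grid is the final answer)

Answer: .....OO
OO.....
....OOO
.....OO
.......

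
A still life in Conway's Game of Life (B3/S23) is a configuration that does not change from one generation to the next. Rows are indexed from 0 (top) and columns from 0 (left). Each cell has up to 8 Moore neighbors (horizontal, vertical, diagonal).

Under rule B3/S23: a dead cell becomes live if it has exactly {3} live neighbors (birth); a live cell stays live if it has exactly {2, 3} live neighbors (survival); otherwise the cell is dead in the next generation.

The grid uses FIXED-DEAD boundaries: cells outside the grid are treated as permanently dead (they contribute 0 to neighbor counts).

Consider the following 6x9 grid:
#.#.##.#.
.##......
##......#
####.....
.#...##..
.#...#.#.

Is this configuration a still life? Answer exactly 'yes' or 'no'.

Compute generation 1 and compare to generation 0 (given above):
Generation 1:
..##.....
..##.....
...#.....
.........
....###..
.....#...
Cell (0,0) differs: gen0=1 vs gen1=0 -> NOT a still life.

Answer: no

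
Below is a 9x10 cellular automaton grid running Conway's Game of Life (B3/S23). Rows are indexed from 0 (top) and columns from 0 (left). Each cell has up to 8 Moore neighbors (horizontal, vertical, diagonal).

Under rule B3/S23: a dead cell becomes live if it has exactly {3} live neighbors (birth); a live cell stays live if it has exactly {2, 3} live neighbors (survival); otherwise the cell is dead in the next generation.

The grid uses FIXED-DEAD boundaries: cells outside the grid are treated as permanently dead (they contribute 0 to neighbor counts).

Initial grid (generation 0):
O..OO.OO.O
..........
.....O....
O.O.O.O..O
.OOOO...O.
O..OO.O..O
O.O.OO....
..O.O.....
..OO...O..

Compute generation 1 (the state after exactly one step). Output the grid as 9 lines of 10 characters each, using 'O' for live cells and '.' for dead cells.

Answer: ..........
....OOO...
.....O....
..O.O.....
O......OOO
O.........
..O.......
..O.OO....
..OO......

Derivation:
Simulating step by step:
Generation 0 (given above): 31 live cells
Generation 1: 17 live cells
(generation 1 grid is the final answer)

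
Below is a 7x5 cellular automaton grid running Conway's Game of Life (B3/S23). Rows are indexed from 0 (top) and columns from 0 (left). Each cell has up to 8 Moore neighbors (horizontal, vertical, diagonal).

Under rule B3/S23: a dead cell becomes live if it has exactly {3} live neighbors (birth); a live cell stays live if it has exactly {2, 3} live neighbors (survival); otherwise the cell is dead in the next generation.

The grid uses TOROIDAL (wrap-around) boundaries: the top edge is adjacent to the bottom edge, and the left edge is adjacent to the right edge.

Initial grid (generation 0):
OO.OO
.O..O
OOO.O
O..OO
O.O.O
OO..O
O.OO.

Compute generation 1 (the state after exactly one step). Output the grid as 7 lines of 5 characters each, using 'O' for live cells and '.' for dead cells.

Simulating step by step:
Generation 0 (given above): 22 live cells
Generation 1: 2 live cells
(generation 1 grid is the final answer)

Answer: .....
.....
..O..
.....
..O..
.....
.....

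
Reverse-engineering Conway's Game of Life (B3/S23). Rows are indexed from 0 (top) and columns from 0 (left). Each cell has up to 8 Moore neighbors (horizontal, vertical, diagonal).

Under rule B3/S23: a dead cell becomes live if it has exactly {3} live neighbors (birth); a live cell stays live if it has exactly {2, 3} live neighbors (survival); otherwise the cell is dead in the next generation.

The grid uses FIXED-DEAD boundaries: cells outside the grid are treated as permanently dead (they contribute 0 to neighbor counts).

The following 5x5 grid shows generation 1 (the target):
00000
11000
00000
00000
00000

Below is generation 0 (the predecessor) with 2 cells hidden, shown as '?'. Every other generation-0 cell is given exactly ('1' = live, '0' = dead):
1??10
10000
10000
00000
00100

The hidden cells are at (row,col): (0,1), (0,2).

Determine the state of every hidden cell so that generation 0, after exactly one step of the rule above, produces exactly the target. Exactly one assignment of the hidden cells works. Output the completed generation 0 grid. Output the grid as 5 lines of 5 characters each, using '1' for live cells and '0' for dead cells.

Answer: 10010
10000
10000
00000
00100

Derivation:
Hidden generation-0 cells (in order): (0,1), (0,2).
A hidden cell only influences target cells in its own 3x3 neighborhood. Try each of the 2^2 = 4 assignments, step the completed generation 0 forward once under B3/S23, and compare with the target:
  (0,1)=0 (0,2)=0 -> step reproduces the target at every cell -> ACCEPT
  (0,1)=0 (0,2)=1 -> step gives (0,1)='1' but target has '0' -> reject
  (0,1)=1 (0,2)=0 -> step gives (0,0)='1' but target has '0' -> reject
  (0,1)=1 (0,2)=1 -> step gives (0,0)='1' but target has '0' -> reject
Unique solution: (0,1)=dead, (0,2)=dead.
Check: live-neighbor counts of every cell in the completed generation 0:
12101
23111
12000
12110
01010
Applying B3/S23 to generation 0 with these counts gives:
00000
11000
00000
00000
00000
which matches the target exactly.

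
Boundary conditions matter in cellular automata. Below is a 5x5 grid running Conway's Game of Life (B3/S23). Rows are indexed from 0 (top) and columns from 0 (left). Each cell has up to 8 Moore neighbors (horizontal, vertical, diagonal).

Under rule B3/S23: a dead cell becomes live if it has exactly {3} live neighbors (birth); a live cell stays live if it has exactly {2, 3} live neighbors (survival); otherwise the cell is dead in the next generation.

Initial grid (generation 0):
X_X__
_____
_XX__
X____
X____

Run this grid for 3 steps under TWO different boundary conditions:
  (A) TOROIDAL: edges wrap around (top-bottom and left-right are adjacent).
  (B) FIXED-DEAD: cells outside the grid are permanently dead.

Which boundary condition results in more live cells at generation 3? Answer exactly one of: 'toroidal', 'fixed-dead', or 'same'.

Answer: toroidal

Derivation:
Under TOROIDAL boundary, generation 3:
____X
__X__
_____
__X_X
__X__
Population = 5

Under FIXED-DEAD boundary, generation 3:
_____
_____
_____
_____
_____
Population = 0

Comparison: toroidal=5, fixed-dead=0 -> toroidal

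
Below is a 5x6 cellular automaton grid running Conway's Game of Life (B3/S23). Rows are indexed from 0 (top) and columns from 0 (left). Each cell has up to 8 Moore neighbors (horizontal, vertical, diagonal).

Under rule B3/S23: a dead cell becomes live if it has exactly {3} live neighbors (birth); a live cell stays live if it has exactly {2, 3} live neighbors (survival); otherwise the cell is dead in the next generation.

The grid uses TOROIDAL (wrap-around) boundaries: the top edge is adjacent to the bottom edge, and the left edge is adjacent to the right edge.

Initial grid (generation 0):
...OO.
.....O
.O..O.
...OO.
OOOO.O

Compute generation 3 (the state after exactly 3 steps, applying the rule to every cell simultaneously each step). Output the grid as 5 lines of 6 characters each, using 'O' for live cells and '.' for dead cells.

Answer: ....OO
..O..O
O....O
OOO...
OOO...

Derivation:
Simulating step by step:
Generation 0 (given above): 12 live cells
Generation 1: 10 live cells
.O.O..
...O.O
...OOO
......
OO...O
Generation 2: 10 live cells
.O...O
O..O.O
...O.O
......
OOO...
Generation 3: 12 live cells
(generation 3 grid is the final answer)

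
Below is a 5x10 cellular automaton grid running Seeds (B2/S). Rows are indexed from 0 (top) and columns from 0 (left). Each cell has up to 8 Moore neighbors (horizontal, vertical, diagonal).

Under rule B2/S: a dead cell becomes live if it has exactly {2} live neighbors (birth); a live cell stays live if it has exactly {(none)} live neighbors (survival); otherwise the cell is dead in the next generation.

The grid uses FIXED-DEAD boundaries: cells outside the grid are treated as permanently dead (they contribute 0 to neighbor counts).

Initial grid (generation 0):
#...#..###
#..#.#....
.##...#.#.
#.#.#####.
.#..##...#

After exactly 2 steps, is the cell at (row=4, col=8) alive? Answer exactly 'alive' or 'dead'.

Simulating step by step:
Generation 0 (given above): 23 live cells
Generation 1: 7 live cells
.#.#.##...
..........
.........#
..........
#.#.......
Generation 2: 8 live cells
..#.#.....
..#.###...
..........
.#........
.#........

Cell (4,8) at generation 2: 0 -> dead

Answer: dead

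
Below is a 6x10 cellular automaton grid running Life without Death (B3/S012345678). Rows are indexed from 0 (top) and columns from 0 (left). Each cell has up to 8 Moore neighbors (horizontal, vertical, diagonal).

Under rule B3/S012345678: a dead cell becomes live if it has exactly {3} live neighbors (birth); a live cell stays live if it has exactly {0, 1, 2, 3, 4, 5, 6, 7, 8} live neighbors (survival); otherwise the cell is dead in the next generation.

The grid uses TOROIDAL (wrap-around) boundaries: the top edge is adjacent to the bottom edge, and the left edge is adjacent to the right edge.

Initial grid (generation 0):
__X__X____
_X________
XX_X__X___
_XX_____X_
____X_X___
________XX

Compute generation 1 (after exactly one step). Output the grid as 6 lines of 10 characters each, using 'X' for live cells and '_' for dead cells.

Answer: __X__X____
XX________
XX_X__X___
XXXX_X_XX_
____X_XXXX
_____X__XX

Derivation:
Simulating step by step:
Generation 0 (given above): 14 live cells
Generation 1: 23 live cells
(generation 1 grid is the final answer)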